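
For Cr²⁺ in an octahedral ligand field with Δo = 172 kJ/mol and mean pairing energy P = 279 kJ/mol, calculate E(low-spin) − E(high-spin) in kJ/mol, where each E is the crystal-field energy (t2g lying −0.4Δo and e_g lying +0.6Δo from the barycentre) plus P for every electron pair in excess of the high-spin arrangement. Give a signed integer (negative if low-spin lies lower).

Group 6 minus oxidation state +2 gives a d⁴ configuration for Cr²⁺.
High-spin d⁴ fills as t2g^3 e_g^1 with CFSE 3(−0.4) + 1(+0.6) = -0.6Δo = -103 kJ/mol.
For low-spin the configuration is t2g^4 e_g^0: orbital energy -1.6 × 172 = -275 kJ/mol, and 1 additional pair relative to high-spin adds 279 kJ/mol, giving 4 kJ/mol.
The difference is 4 − (-103) = 107 kJ/mol, so high-spin lies lower.

107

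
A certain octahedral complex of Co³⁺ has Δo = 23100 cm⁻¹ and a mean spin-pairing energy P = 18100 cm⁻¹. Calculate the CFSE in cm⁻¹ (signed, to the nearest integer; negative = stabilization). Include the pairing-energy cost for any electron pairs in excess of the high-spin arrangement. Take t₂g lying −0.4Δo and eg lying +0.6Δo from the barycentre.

Co is in group 9, so Co³⁺ is d⁶ (9 − 3 = 6).
Δo > P, so pairing is preferred: the ground state is low-spin.
Filling d⁶ accordingly: t₂g⁶ eg⁰.
Orbital CFSE = -2.4Δo = -2.4 × 23100 = -55440 cm⁻¹.
Excess pairs vs high-spin: 3 − 1 = 2; pairing cost = +36200 cm⁻¹.
Net CFSE = -55440 + 36200 = -19240 cm⁻¹.

-19240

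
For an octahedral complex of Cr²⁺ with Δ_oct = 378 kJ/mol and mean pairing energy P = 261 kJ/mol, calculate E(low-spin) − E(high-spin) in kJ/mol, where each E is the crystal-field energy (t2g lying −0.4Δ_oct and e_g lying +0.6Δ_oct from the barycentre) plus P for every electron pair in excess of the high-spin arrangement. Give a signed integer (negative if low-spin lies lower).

Cr sits in group 6; removing 2 electrons leaves Cr²⁺ with 6 − 2 = 4 d electrons.
High-spin d⁴ fills as t2g^3 e_g^1 with CFSE 3(−0.4) + 1(+0.6) = -0.6Δ_oct = -227 kJ/mol.
For low-spin the configuration is t2g^4 e_g^0: orbital energy -1.6 × 378 = -605 kJ/mol, and 1 additional pair relative to high-spin adds 261 kJ/mol, giving -344 kJ/mol.
E(LS) − E(HS) = -344 − (-227) = -117 kJ/mol.

-117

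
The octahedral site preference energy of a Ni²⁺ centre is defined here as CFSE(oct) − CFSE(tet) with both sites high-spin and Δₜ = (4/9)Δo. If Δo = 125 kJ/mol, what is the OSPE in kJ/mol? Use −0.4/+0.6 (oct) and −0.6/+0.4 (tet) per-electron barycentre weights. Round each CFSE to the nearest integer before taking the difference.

-106

Ni sits in group 10; removing 2 electrons leaves Ni²⁺ with 10 − 2 = 8 d electrons.
Octahedral high-spin t₂g⁶ eg²: CFSE = -1.2 × 125 = -150 kJ/mol.
In a tetrahedral site the filling is e⁴ t₂⁴: CFSE(tet) = -0.8Δₜ = -0.8 × (4/9)(125) = -44 kJ/mol.
OSPE = -150 − (-44) = -106 kJ/mol.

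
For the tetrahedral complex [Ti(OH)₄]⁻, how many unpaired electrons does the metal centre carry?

1

Each OH⁻ contributes -1; 4 × (-1) = -4. With overall charge -1, Ti is in the +3 oxidation state.
Group 4 minus oxidation state +3 gives a d¹ configuration for Ti³⁺.
With tetrahedral geometry the complex is necessarily high-spin.
Configuration: e^1 t2^0, giving 1 unpaired electron.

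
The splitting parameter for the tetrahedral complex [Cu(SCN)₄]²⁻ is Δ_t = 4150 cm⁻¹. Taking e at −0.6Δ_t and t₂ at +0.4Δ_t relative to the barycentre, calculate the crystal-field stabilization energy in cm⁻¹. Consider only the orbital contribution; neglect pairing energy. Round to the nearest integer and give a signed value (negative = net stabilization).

Each SCN⁻ contributes -1; 4 × (-1) = -4. With overall charge -2, Cu is in the +2 oxidation state.
Group 11 minus oxidation state +2 gives a d⁹ configuration for Cu²⁺.
With tetrahedral geometry the complex is necessarily high-spin.
The d⁹ electrons fill as e⁴ t₂⁵.
Orbital CFSE = 4(-0.6) + 5(0.4) = -0.4Δ_t = -0.4 × 4150 = -1660 cm⁻¹.

-1660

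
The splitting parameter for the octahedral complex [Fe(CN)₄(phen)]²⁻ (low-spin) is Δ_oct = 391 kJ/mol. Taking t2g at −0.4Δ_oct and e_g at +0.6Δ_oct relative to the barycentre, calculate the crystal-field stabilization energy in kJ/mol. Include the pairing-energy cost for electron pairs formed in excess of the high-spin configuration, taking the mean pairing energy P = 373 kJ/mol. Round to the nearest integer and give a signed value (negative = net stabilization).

-192

Ligand charges: 4×(-1) from CN⁻ and 1×(+0) from phen sum to -4; with overall charge -2, Fe is +2.
Fe sits in group 8; removing 2 electrons leaves Fe²⁺ with 8 − 2 = 6 d electrons.
Configuration: t2g^6 e_g^0.
The orbital stabilization is -2.4Δ_oct = -2.4 × 391 = -938 kJ/mol.
Pairing penalty: 3 pairs vs 1 in the high-spin reference → 2 extra × P = 746 kJ/mol.
Combining: -938 + 746 = -192 kJ/mol.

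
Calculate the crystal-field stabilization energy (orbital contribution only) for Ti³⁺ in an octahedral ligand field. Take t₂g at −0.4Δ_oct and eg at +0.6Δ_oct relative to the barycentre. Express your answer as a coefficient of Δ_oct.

-0.4 Δ_oct

Ti sits in group 4; removing 3 electrons leaves Ti³⁺ with 4 − 3 = 1 d electrons.
For octahedral d¹ the high- and low-spin configurations coincide.
Configuration: t₂g¹ eg⁰.
CFSE = 1(-0.4Δ_oct) + 0(0.6Δ_oct) = -0.4Δ_oct + 0.0Δ_oct = -0.4Δ_oct.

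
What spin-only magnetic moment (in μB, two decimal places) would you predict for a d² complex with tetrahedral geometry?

2.83 μB

With tetrahedral geometry the complex is necessarily high-spin.
Configuration: e² t₂⁰ → 2 unpaired electrons.
μ(spin-only) = √[2(2+2)] = √8 ≈ 2.83 μB.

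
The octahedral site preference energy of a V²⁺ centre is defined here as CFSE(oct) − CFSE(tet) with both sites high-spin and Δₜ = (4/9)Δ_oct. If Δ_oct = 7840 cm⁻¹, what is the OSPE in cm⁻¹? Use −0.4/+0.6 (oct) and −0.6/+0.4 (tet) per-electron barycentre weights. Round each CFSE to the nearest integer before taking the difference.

-6620

Group 5 minus oxidation state +2 gives a d³ configuration for V²⁺.
Octahedral (high-spin): t₂g³ eg⁰, CFSE = 3(−0.4) + 0(+0.6) = -1.2Δ_oct = -1.2 × 7840 = -9408 cm⁻¹.
In a tetrahedral site the filling is e² t₂¹: CFSE(tet) = -0.8Δₜ = -0.8 × (4/9)(7840) = -2788 cm⁻¹.
Subtracting, OSPE = -9408 − (-2788) = -6620 cm⁻¹.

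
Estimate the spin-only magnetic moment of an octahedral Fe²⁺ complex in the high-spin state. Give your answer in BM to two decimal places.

Fe²⁺: group 8, so d-count = 8 − 2 = 6.
Configuration: t₂g⁴ eg² → 4 unpaired electrons.
μ(spin-only) = √[4(4+2)] = √24 ≈ 4.90 BM.

4.90 BM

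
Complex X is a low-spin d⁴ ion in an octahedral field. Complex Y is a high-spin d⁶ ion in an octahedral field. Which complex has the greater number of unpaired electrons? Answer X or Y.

X: t2g^4 e_g^0 → 2 unpaired.
Y: t₂g⁴ eg² → 4 unpaired.
So Y has more unpaired electrons.

Y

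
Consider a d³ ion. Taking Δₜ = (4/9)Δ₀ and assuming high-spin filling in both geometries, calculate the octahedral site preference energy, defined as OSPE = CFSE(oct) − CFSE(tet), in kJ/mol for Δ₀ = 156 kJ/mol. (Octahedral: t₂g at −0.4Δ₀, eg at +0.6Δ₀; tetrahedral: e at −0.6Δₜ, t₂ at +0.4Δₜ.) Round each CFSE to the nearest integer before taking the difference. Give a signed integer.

-132

Octahedral (high-spin): t₂g³ eg⁰, CFSE = 3(−0.4) + 0(+0.6) = -1.2Δ₀ = -1.2 × 156 = -187 kJ/mol.
In a tetrahedral site the filling is e² t₂¹: CFSE(tet) = -0.8Δₜ = -0.8 × (4/9)(156) = -55 kJ/mol.
Subtracting, OSPE = -187 − (-55) = -132 kJ/mol.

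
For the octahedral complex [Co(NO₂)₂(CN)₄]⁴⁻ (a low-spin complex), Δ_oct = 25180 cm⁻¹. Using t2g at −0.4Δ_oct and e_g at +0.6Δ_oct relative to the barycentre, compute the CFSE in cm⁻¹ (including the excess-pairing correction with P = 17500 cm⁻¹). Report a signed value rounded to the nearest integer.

Ligand charges: 2×(-1) from NO₂⁻ and 4×(-1) from CN⁻ sum to -6; with overall charge -4, Co is +2.
Co is in group 9, so Co²⁺ is d⁷ (9 − 2 = 7).
The d⁷ electrons fill as t2g^6 e_g^1.
Orbital CFSE = 6(-0.4) + 1(0.6) = -1.8Δ_oct = -1.8 × 25180 = -45324 cm⁻¹.
Relative to high-spin t2g^5 e_g^2 (2 paired), the low-spin configuration has 1 additional pair, contributing +1 × 17500 = +17500 cm⁻¹.
Overall CFSE = -45324 + 17500 = -27824 cm⁻¹.

-27824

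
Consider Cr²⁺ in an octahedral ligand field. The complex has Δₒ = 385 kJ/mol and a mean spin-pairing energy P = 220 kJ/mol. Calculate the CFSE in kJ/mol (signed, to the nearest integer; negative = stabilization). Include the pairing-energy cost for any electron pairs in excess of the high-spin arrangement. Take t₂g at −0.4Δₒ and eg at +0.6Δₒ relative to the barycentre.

-396

Group 6 minus oxidation state +2 gives a d⁴ configuration for Cr²⁺.
Δₒ > P, so pairing is preferred: the ground state is low-spin.
Configuration: t₂g⁴ eg⁰.
Orbital CFSE = -1.6Δₒ = -1.6 × 385 = -616 kJ/mol.
Excess pairs vs high-spin: 1 − 0 = 1; pairing cost = +220 kJ/mol.
Net CFSE = -616 + 220 = -396 kJ/mol.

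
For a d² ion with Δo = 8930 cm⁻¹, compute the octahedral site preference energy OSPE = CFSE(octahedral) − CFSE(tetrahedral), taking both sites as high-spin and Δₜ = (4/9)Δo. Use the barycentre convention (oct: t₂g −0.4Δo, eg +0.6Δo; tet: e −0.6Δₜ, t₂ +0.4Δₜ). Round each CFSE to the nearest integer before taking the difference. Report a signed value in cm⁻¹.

In an octahedral site d² (HS) is t2g^2 e_g^0, giving CFSE(oct) = -0.8Δo = -7144 cm⁻¹.
Tetrahedral: e^2 t2^0, CFSE = 2(−0.6) + 0(+0.4) = -1.2Δₜ = -1.2 × (4/9) × 8930 = -4763 cm⁻¹.
OSPE = -7144 − (-4763) = -2381 cm⁻¹.

-2381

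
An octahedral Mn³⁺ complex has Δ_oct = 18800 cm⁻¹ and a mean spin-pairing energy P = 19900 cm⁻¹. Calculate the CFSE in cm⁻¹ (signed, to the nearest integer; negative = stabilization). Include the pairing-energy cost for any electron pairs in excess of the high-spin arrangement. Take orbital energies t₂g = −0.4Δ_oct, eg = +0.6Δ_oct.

Mn³⁺: group 7, so d-count = 7 − 3 = 4.
Δ_oct < P, so pairing is avoided: the ground state is high-spin.
That gives t₂g³ eg¹.
Orbital CFSE = -0.6Δ_oct = -0.6 × 18800 = -11280 cm⁻¹.
High-spin has no excess pairs, so no pairing correction applies.

-11280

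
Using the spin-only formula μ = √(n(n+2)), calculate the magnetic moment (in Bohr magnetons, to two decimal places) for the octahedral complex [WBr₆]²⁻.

2.83 Bohr magnetons

Each Br⁻ contributes -1; 6 × (-1) = -6. With overall charge -2, W is in the +4 oxidation state.
Group 6 minus oxidation state +4 gives a d² configuration for W⁴⁺.
For octahedral d² the high- and low-spin configurations coincide.
Configuration: t₂g² eg⁰ → 2 unpaired electrons.
μ(spin-only) = √[2(2+2)] = √8 ≈ 2.83 Bohr magnetons.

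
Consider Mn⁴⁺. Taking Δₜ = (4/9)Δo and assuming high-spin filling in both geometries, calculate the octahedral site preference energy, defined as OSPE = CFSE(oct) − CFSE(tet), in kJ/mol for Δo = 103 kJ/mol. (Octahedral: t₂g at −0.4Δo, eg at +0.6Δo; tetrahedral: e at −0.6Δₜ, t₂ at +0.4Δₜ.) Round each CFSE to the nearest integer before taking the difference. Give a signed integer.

Mn is in group 7, so Mn⁴⁺ is d³ (7 − 4 = 3).
In an octahedral site d³ (HS) is t2g^3 e_g^0, giving CFSE(oct) = -1.2Δo = -124 kJ/mol.
In a tetrahedral site the filling is e^2 t2^1: CFSE(tet) = -0.8Δₜ = -0.8 × (4/9)(103) = -37 kJ/mol.
OSPE = -124 − (-37) = -87 kJ/mol.

-87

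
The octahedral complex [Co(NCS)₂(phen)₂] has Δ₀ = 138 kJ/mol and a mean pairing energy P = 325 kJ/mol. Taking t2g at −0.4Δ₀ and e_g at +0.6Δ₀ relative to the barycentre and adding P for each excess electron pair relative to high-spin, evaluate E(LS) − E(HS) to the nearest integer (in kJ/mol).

187

Ligand charges: 2×(-1) from NCS⁻ and 2×(+0) from phen sum to -2; with overall charge +0, Co is +2.
Co is in group 9, so Co²⁺ is d⁷ (9 − 2 = 7).
In the high-spin limit (t2g^5 e_g^2) the orbital term is -0.8Δ₀ = -110 kJ/mol, with no excess pairing.
For low-spin the configuration is t2g^6 e_g^1: orbital energy -1.8 × 138 = -248 kJ/mol, and 1 additional pair relative to high-spin adds 325 kJ/mol, giving 77 kJ/mol.
E(LS) − E(HS) = 77 − (-110) = 187 kJ/mol.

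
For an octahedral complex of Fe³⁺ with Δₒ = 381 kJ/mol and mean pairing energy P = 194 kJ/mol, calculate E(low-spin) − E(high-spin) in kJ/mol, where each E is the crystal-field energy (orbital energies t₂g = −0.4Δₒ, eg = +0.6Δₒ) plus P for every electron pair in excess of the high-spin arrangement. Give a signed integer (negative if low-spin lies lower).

-374

Fe sits in group 8; removing 3 electrons leaves Fe³⁺ with 8 − 3 = 5 d electrons.
In the high-spin limit (t₂g³ eg²) the orbital term is 0.0Δₒ = 0 kJ/mol, with no excess pairing.
For low-spin the configuration is t₂g⁵ eg⁰: orbital energy -2.0 × 381 = -762 kJ/mol, and 2 additional pairs relative to high-spin add 388 kJ/mol, giving -374 kJ/mol.
Thus E(LS) − E(HS) = -374 kJ/mol.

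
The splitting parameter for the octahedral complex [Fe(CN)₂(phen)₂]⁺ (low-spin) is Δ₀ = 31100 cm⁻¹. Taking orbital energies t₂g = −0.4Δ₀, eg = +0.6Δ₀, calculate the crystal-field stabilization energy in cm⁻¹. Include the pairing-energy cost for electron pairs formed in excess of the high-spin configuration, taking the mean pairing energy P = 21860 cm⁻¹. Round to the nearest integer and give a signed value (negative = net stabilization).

Ligand charges: 2×(-1) from CN⁻ and 2×(+0) from phen sum to -2; with overall charge +1, Fe is +3.
Fe is in group 8, so Fe³⁺ is d⁵ (8 − 3 = 5).
The d⁵ electrons fill as t₂g⁵ eg⁰.
The orbital stabilization is -2.0Δ₀ = -2.0 × 31100 = -62200 cm⁻¹.
Pairing penalty: 2 pairs vs 0 in the high-spin reference → 2 extra × P = 43720 cm⁻¹.
Net CFSE = -62200 + 43720 = -18480 cm⁻¹.

-18480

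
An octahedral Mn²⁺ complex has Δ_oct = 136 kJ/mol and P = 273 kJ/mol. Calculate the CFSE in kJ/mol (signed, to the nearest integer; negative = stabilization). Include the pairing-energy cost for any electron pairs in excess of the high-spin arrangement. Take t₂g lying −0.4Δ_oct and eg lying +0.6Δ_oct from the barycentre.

0

Mn sits in group 7; removing 2 electrons leaves Mn²⁺ with 7 − 2 = 5 d electrons.
Here Δ_oct < P (136 < 273), so the high-spin state is favoured.
Filling d⁵ accordingly: t₂g³ eg².
Orbital CFSE = 0.0Δ_oct = 0.0 × 136 = 0 kJ/mol.
High-spin has no excess pairs, so no pairing correction applies.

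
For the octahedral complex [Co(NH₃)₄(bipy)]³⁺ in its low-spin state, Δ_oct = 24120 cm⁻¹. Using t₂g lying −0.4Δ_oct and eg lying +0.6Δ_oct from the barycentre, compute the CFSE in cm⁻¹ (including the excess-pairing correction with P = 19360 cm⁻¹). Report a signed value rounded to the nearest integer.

Ligand charges: 4×(+0) from NH₃ and 1×(+0) from bipy sum to +0; with overall charge +3, Co is +3.
Group 9 minus oxidation state +3 gives a d⁶ configuration for Co³⁺.
Configuration: t₂g⁶ eg⁰.
Orbital CFSE = 6(-0.4) + 0(0.6) = -2.4Δ_oct = -2.4 × 24120 = -57888 cm⁻¹.
High-spin d⁶ would be t₂g⁴ eg² with 1 pair; low-spin has 3, so 2 excess pairs cost +2P = +38720 cm⁻¹.
Overall CFSE = -57888 + 38720 = -19168 cm⁻¹.

-19168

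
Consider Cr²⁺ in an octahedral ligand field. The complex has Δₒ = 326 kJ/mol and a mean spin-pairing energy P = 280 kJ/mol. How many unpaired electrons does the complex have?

Group 6 minus oxidation state +2 gives a d⁴ configuration for Cr²⁺.
Here Δₒ > P (326 > 280), so the low-spin state is favoured.
Filling d⁴ accordingly: t₂g⁴ eg⁰.
Unpaired electrons: 2.

2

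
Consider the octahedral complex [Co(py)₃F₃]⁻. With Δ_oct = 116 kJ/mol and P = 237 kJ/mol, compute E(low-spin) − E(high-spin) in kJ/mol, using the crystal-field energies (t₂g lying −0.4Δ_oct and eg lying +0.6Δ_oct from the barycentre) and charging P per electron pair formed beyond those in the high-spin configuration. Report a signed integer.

Ligand charges: 3×(+0) from py and 3×(-1) from F⁻ sum to -3; with overall charge -1, Co is +2.
Co sits in group 9; removing 2 electrons leaves Co²⁺ with 9 − 2 = 7 d electrons.
In the high-spin limit (t₂g⁵ eg²) the orbital term is -0.8Δ_oct = -93 kJ/mol, with no excess pairing.
For low-spin the configuration is t₂g⁶ eg¹: orbital energy -1.8 × 116 = -209 kJ/mol, and 1 additional pair relative to high-spin adds 237 kJ/mol, giving 28 kJ/mol.
Thus E(LS) − E(HS) = 121 kJ/mol.

121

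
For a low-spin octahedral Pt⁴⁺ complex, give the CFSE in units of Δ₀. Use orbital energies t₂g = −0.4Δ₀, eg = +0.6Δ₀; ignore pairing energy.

-2.4 Δ₀

Group 10 minus oxidation state +4 gives a d⁶ configuration for Pt⁴⁺.
Configuration: t₂g⁶ eg⁰.
CFSE = 6(-0.4Δ₀) + 0(0.6Δ₀) = -2.4Δ₀ + 0.0Δ₀ = -2.4Δ₀.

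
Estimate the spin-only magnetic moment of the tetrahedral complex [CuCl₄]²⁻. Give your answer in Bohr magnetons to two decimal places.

Each Cl⁻ contributes -1; 4 × (-1) = -4. With overall charge -2, Cu is in the +2 oxidation state.
Cu is in group 11, so Cu²⁺ is d⁹ (11 − 2 = 9).
Tetrahedral splitting is small, so the complex is high-spin.
Configuration: e^4 t2^5 → 1 unpaired electron.
μ(spin-only) = √[1(1+2)] = √3 ≈ 1.73 Bohr magnetons.

1.73 Bohr magnetons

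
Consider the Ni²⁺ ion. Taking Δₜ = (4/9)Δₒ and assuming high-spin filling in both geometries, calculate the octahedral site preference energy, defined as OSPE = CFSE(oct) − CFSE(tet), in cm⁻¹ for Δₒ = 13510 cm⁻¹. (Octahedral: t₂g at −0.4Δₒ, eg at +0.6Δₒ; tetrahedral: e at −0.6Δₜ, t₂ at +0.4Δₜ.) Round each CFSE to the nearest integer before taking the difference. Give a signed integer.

-11408

Group 10 minus oxidation state +2 gives a d⁸ configuration for Ni²⁺.
Octahedral high-spin t2g^6 e_g^2: CFSE = -1.2 × 13510 = -16212 cm⁻¹.
Tetrahedral: e^4 t2^4, CFSE = 4(−0.6) + 4(+0.4) = -0.8Δₜ = -0.8 × (4/9) × 13510 = -4804 cm⁻¹.
Subtracting, OSPE = -16212 − (-4804) = -11408 cm⁻¹.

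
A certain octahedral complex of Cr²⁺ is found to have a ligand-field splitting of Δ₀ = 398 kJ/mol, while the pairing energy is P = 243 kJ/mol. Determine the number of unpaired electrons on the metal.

2

Group 6 minus oxidation state +2 gives a d⁴ configuration for Cr²⁺.
Δ₀ > P, so pairing is preferred: the ground state is low-spin.
That gives t2g^4 e_g^0.
Unpaired electrons: 2.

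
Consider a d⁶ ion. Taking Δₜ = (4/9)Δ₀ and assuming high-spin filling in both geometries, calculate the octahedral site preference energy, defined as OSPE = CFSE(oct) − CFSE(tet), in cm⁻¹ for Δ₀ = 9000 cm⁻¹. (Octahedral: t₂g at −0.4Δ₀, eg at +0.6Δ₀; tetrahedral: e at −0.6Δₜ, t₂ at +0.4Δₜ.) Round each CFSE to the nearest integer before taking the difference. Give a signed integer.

-1200

Octahedral high-spin t₂g⁴ eg²: CFSE = -0.4 × 9000 = -3600 cm⁻¹.
Tetrahedral e³ t₂³ gives -0.6Δₜ = -0.6 × (4/9) × 9000 = -2400 cm⁻¹.
OSPE = -3600 − (-2400) = -1200 cm⁻¹.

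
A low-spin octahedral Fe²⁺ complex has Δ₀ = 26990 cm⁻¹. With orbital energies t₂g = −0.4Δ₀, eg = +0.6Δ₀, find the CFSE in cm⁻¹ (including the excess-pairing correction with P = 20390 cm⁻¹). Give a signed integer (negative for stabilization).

Fe²⁺: group 8, so d-count = 8 − 2 = 6.
The d⁶ electrons fill as t₂g⁶ eg⁰.
The orbital stabilization is -2.4Δ₀ = -2.4 × 26990 = -64776 cm⁻¹.
Relative to high-spin t₂g⁴ eg² (1 paired), the low-spin configuration has 2 additional pairs, contributing +2 × 20390 = +40780 cm⁻¹.
Overall CFSE = -64776 + 40780 = -23996 cm⁻¹.

-23996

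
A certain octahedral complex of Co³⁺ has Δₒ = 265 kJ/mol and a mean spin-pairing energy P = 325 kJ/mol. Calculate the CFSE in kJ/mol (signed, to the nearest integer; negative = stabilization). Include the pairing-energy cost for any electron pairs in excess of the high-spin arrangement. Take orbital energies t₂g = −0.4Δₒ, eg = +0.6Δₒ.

Co³⁺: group 9, so d-count = 9 − 3 = 6.
Since Δₒ = 265 kJ/mol < P = 325 kJ/mol, the complex adopts the high-spin configuration.
Configuration: t₂g⁴ eg².
Orbital CFSE = -0.4Δₒ = -0.4 × 265 = -106 kJ/mol.
High-spin has no excess pairs, so no pairing correction applies.

-106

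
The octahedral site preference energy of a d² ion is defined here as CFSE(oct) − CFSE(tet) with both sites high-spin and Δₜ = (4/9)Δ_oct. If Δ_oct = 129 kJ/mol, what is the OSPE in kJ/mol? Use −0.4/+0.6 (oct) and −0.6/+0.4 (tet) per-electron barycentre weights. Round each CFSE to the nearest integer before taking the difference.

Octahedral (high-spin): t₂g² eg⁰, CFSE = 2(−0.4) + 0(+0.6) = -0.8Δ_oct = -0.8 × 129 = -103 kJ/mol.
Tetrahedral: e² t₂⁰, CFSE = 2(−0.6) + 0(+0.4) = -1.2Δₜ = -1.2 × (4/9) × 129 = -69 kJ/mol.
OSPE = -103 − (-69) = -34 kJ/mol.

-34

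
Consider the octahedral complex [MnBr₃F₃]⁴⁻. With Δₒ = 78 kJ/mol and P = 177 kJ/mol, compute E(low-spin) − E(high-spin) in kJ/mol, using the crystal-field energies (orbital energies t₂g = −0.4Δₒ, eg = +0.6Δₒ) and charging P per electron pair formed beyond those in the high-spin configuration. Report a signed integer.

198

Ligand charges: 3×(-1) from Br⁻ and 3×(-1) from F⁻ sum to -6; with overall charge -4, Mn is +2.
Group 7 minus oxidation state +2 gives a d⁵ configuration for Mn²⁺.
High-spin d⁵ fills as t₂g³ eg² with CFSE 3(−0.4) + 2(+0.6) = 0.0Δₒ = 0 kJ/mol.
Low-spin: t₂g⁵ eg⁰, orbital CFSE = -2.0Δₒ = -156 kJ/mol; plus 2 excess pairs × P = +354 kJ/mol; total 198 kJ/mol.
Thus E(LS) − E(HS) = 198 kJ/mol.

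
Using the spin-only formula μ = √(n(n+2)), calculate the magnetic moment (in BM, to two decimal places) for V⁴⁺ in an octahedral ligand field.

V⁴⁺: group 5, so d-count = 5 − 4 = 1.
Configuration: t₂g¹ eg⁰ → 1 unpaired electron.
μ(spin-only) = √[1(1+2)] = √3 ≈ 1.73 BM.

1.73 BM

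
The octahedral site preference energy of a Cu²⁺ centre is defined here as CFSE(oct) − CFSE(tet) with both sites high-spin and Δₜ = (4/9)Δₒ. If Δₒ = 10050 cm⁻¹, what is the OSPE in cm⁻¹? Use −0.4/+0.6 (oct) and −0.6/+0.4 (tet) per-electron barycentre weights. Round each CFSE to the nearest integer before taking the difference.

Cu sits in group 11; removing 2 electrons leaves Cu²⁺ with 11 − 2 = 9 d electrons.
Octahedral high-spin t2g^6 e_g^3: CFSE = -0.6 × 10050 = -6030 cm⁻¹.
Tetrahedral: e^4 t2^5, CFSE = 4(−0.6) + 5(+0.4) = -0.4Δₜ = -0.4 × (4/9) × 10050 = -1787 cm⁻¹.
Subtracting, OSPE = -6030 − (-1787) = -4243 cm⁻¹.

-4243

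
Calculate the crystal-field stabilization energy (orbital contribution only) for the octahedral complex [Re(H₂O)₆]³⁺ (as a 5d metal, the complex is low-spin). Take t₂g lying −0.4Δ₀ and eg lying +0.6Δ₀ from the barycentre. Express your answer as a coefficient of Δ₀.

H₂O is neutral, so the +3 overall charge sits on Re: oxidation state +3.
Re³⁺: group 7, so d-count = 7 − 3 = 4.
Configuration: t₂g⁴ eg⁰.
CFSE = 4(-0.4Δ₀) + 0(0.6Δ₀) = -1.6Δ₀ + 0.0Δ₀ = -1.6Δ₀.

-1.6 Δ₀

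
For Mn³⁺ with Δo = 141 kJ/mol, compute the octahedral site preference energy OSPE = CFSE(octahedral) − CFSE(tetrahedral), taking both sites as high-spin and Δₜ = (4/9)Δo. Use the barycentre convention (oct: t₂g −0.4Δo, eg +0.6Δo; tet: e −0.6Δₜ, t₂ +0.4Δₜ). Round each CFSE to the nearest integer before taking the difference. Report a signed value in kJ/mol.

-60

Mn³⁺: group 7, so d-count = 7 − 3 = 4.
Octahedral high-spin t₂g³ eg¹: CFSE = -0.6 × 141 = -85 kJ/mol.
In a tetrahedral site the filling is e² t₂²: CFSE(tet) = -0.4Δₜ = -0.4 × (4/9)(141) = -25 kJ/mol.
Subtracting, OSPE = -85 − (-25) = -60 kJ/mol.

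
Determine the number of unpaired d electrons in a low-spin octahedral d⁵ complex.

Configuration: t2g^5 e_g^0, giving 1 unpaired electron.

1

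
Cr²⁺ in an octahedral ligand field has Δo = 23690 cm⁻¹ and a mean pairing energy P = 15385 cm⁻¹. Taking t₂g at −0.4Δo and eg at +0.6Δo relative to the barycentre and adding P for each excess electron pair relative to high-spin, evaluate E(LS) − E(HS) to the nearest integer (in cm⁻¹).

Cr sits in group 6; removing 2 electrons leaves Cr²⁺ with 6 − 2 = 4 d electrons.
In the high-spin limit (t₂g³ eg¹) the orbital term is -0.6Δo = -14214 cm⁻¹, with no excess pairing.
For low-spin the configuration is t₂g⁴ eg⁰: orbital energy -1.6 × 23690 = -37904 cm⁻¹, and 1 additional pair relative to high-spin adds 15385 cm⁻¹, giving -22519 cm⁻¹.
Thus E(LS) − E(HS) = -8305 cm⁻¹.

-8305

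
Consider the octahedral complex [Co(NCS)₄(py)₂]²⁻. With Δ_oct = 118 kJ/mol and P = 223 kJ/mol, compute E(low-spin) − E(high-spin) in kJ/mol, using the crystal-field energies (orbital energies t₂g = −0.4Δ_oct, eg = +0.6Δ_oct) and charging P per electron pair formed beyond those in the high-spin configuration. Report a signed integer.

105

Ligand charges: 4×(-1) from NCS⁻ and 2×(+0) from py sum to -4; with overall charge -2, Co is +2.
Co is in group 9, so Co²⁺ is d⁷ (9 − 2 = 7).
In the high-spin limit (t₂g⁵ eg²) the orbital term is -0.8Δ_oct = -94 kJ/mol, with no excess pairing.
For low-spin the configuration is t₂g⁶ eg¹: orbital energy -1.8 × 118 = -212 kJ/mol, and 1 additional pair relative to high-spin adds 223 kJ/mol, giving 11 kJ/mol.
The difference is 11 − (-94) = 105 kJ/mol, so high-spin lies lower.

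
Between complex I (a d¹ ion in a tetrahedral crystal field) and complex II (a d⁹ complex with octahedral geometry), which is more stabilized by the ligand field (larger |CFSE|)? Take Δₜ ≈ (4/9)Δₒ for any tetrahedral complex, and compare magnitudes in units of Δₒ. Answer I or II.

II

I: With tetrahedral geometry the complex is necessarily high-spin; e¹ t₂⁰, CFSE = -0.6Δₜ ≈ -0.27Δₒ.
II: For octahedral d⁹ the high- and low-spin configurations coincide; t₂g⁶ eg³, CFSE = -0.6Δₒ.
So II has the larger |CFSE|.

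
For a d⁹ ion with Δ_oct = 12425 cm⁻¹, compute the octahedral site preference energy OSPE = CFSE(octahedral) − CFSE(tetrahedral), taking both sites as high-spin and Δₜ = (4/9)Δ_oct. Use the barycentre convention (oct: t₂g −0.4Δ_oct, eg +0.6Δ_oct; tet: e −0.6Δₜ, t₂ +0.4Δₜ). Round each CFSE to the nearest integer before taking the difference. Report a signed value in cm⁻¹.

-5246

Octahedral (high-spin): t₂g⁶ eg³, CFSE = 6(−0.4) + 3(+0.6) = -0.6Δ_oct = -0.6 × 12425 = -7455 cm⁻¹.
In a tetrahedral site the filling is e⁴ t₂⁵: CFSE(tet) = -0.4Δₜ = -0.4 × (4/9)(12425) = -2209 cm⁻¹.
OSPE = CFSE(oct) − CFSE(tet) = -7455 − (-2209) = -5246 cm⁻¹.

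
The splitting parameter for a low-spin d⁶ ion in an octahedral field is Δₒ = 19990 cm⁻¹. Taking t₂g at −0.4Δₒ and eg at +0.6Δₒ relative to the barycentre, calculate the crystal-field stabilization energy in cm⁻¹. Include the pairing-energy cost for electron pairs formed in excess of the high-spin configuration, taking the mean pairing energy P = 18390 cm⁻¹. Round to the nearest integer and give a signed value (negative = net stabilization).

The d⁶ electrons fill as t₂g⁶ eg⁰.
CFSE(orbital) = 6×(-0.4Δₒ) + 0×(0.6Δₒ) = -2.4Δₒ; with Δₒ = 19990 cm⁻¹ that is -47976 cm⁻¹.
Relative to high-spin t₂g⁴ eg² (1 paired), the low-spin configuration has 2 additional pairs, contributing +2 × 18390 = +36780 cm⁻¹.
Combining: -47976 + 36780 = -11196 cm⁻¹.

-11196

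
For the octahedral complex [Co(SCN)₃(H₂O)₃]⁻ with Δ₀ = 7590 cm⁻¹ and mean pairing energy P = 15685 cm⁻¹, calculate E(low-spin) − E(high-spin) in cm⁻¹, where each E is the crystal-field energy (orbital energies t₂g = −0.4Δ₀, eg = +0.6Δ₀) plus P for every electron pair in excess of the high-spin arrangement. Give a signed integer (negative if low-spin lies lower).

Ligand charges: 3×(-1) from SCN⁻ and 3×(+0) from H₂O sum to -3; with overall charge -1, Co is +2.
Co sits in group 9; removing 2 electrons leaves Co²⁺ with 9 − 2 = 7 d electrons.
In the high-spin limit (t₂g⁵ eg²) the orbital term is -0.8Δ₀ = -6072 cm⁻¹, with no excess pairing.
For low-spin the configuration is t₂g⁶ eg¹: orbital energy -1.8 × 7590 = -13662 cm⁻¹, and 1 additional pair relative to high-spin adds 15685 cm⁻¹, giving 2023 cm⁻¹.
Thus E(LS) − E(HS) = 8095 cm⁻¹.

8095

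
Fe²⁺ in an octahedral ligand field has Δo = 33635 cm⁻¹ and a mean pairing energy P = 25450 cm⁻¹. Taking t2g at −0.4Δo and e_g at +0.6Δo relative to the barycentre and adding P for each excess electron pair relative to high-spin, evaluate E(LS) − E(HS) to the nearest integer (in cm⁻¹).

-16370

Group 8 minus oxidation state +2 gives a d⁶ configuration for Fe²⁺.
In the high-spin limit (t2g^4 e_g^2) the orbital term is -0.4Δo = -13454 cm⁻¹, with no excess pairing.
Low-spin: t2g^6 e_g^0, orbital CFSE = -2.4Δo = -80724 cm⁻¹; plus 2 excess pairs × P = +50900 cm⁻¹; total -29824 cm⁻¹.
Thus E(LS) − E(HS) = -16370 cm⁻¹.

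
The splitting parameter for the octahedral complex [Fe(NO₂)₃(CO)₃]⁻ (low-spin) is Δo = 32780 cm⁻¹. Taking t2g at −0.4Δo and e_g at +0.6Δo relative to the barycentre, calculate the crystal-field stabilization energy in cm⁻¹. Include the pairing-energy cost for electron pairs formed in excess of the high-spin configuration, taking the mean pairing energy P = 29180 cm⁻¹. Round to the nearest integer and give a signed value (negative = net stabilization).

-20312

Ligand charges: 3×(-1) from NO₂⁻ and 3×(+0) from CO sum to -3; with overall charge -1, Fe is +2.
Fe is in group 8, so Fe²⁺ is d⁶ (8 − 2 = 6).
Electron filling gives t2g^6 e_g^0.
CFSE(orbital) = 6×(-0.4Δo) + 0×(0.6Δo) = -2.4Δo; with Δo = 32780 cm⁻¹ that is -78672 cm⁻¹.
Relative to high-spin t2g^4 e_g^2 (1 paired), the low-spin configuration has 2 additional pairs, contributing +2 × 29180 = +58360 cm⁻¹.
Combining: -78672 + 58360 = -20312 cm⁻¹.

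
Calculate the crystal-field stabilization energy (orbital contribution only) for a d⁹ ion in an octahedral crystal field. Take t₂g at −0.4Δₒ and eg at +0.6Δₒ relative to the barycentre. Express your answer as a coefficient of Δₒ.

For octahedral d⁹ the high- and low-spin configurations coincide.
Configuration: t₂g⁶ eg³.
CFSE = 6(-0.4Δₒ) + 3(0.6Δₒ) = -2.4Δₒ + 1.8Δₒ = -0.6Δₒ.

-0.6 Δₒ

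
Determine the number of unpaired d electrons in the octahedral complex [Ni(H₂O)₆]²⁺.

2

H₂O is neutral, so the +2 overall charge sits on Ni: oxidation state +2.
Ni is in group 10, so Ni²⁺ is d⁸ (10 − 2 = 8).
Configuration: t₂g⁶ eg², giving 2 unpaired electrons.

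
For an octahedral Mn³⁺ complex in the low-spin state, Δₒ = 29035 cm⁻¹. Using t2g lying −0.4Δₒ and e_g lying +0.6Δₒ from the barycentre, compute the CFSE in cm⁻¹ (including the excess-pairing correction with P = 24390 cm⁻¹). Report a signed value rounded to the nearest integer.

Group 7 minus oxidation state +3 gives a d⁴ configuration for Mn³⁺.
Configuration: t2g^4 e_g^0.
CFSE(orbital) = 4×(-0.4Δₒ) + 0×(0.6Δₒ) = -1.6Δₒ; with Δₒ = 29035 cm⁻¹ that is -46456 cm⁻¹.
Pairing penalty: 1 pair vs 0 in the high-spin reference → 1 extra × P = 24390 cm⁻¹.
Combining: -46456 + 24390 = -22066 cm⁻¹.

-22066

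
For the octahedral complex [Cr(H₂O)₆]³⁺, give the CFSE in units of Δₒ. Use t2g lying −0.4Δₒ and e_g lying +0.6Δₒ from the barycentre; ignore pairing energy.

-1.2 Δₒ

H₂O is neutral, so the +3 overall charge sits on Cr: oxidation state +3.
Cr sits in group 6; removing 3 electrons leaves Cr³⁺ with 6 − 3 = 3 d electrons.
Configuration: t2g^3 e_g^0.
CFSE = 3(-0.4Δₒ) + 0(0.6Δₒ) = -1.2Δₒ + 0.0Δₒ = -1.2Δₒ.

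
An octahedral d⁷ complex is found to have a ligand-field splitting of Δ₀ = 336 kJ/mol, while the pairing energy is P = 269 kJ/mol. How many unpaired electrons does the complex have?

Here Δ₀ > P (336 > 269), so the low-spin state is favoured.
Configuration: t2g^6 e_g^1.
Unpaired electrons: 1.

1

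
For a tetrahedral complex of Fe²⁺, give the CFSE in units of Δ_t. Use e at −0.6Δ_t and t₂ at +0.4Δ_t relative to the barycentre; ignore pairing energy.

-0.6 Δ_t

Fe is in group 8, so Fe²⁺ is d⁶ (8 − 2 = 6).
Tetrahedral splitting is small, so the complex is high-spin.
Configuration: e³ t₂³.
CFSE = 3(-0.6Δ_t) + 3(0.4Δ_t) = -1.8Δ_t + 1.2Δ_t = -0.6Δ_t.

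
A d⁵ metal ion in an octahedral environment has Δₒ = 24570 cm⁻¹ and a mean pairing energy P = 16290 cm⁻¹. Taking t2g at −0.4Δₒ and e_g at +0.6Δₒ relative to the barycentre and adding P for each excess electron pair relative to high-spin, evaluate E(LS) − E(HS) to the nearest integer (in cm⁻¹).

-16560

High-spin d⁵ fills as t2g^3 e_g^2 with CFSE 3(−0.4) + 2(+0.6) = 0.0Δₒ = 0 cm⁻¹.
Low-spin: t2g^5 e_g^0, orbital CFSE = -2.0Δₒ = -49140 cm⁻¹; plus 2 excess pairs × P = +32580 cm⁻¹; total -16560 cm⁻¹.
The difference is -16560 − (0) = -16560 cm⁻¹, so low-spin lies lower.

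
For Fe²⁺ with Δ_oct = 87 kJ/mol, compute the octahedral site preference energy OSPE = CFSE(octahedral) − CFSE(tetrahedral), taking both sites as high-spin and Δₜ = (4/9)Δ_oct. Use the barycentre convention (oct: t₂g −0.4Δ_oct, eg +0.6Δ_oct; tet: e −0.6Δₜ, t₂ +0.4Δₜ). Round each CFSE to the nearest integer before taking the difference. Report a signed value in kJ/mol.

Fe is in group 8, so Fe²⁺ is d⁶ (8 − 2 = 6).
Octahedral (high-spin): t₂g⁴ eg², CFSE = 4(−0.4) + 2(+0.6) = -0.4Δ_oct = -0.4 × 87 = -35 kJ/mol.
In a tetrahedral site the filling is e³ t₂³: CFSE(tet) = -0.6Δₜ = -0.6 × (4/9)(87) = -23 kJ/mol.
Subtracting, OSPE = -35 − (-23) = -12 kJ/mol.

-12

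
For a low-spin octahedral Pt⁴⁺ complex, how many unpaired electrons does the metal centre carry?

0

Pt sits in group 10; removing 4 electrons leaves Pt⁴⁺ with 10 − 4 = 6 d electrons.
Configuration: t2g^6 e_g^0, giving 0 unpaired electrons.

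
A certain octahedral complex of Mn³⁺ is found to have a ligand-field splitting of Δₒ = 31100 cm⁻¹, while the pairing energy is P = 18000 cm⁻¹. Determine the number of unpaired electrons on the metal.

Mn is in group 7, so Mn³⁺ is d⁴ (7 − 3 = 4).
Δₒ > P, so pairing is preferred: the ground state is low-spin.
That gives t₂g⁴ eg⁰.
Unpaired electrons: 2.

2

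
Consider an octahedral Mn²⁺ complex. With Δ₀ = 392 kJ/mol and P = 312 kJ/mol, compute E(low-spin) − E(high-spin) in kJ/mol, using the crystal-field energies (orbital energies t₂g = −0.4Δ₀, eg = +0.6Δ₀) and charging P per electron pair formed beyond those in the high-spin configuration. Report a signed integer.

-160

Mn²⁺: group 7, so d-count = 7 − 2 = 5.
High-spin: t₂g³ eg², CFSE = 0.0Δ₀ = 0 kJ/mol.
For low-spin the configuration is t₂g⁵ eg⁰: orbital energy -2.0 × 392 = -784 kJ/mol, and 2 additional pairs relative to high-spin add 624 kJ/mol, giving -160 kJ/mol.
Thus E(LS) − E(HS) = -160 kJ/mol.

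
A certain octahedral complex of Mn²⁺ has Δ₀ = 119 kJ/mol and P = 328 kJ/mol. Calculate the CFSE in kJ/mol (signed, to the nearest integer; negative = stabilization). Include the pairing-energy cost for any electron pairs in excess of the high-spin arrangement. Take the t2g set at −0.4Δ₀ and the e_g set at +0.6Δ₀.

Mn²⁺: group 7, so d-count = 7 − 2 = 5.
Δ₀ < P, so pairing is avoided: the ground state is high-spin.
Configuration: t2g^3 e_g^2.
Orbital CFSE = 0.0Δ₀ = 0.0 × 119 = 0 kJ/mol.
High-spin has no excess pairs, so no pairing correction applies.

0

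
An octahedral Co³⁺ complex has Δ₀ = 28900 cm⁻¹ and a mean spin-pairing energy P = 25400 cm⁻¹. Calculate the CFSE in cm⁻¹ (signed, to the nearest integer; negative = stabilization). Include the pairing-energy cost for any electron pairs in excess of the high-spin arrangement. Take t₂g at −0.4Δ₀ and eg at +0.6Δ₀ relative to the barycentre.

-18560

Co³⁺: group 9, so d-count = 9 − 3 = 6.
With Δ₀ > P the complex is low-spin.
That gives t₂g⁶ eg⁰.
Orbital CFSE = -2.4Δ₀ = -2.4 × 28900 = -69360 cm⁻¹.
Excess pairs vs high-spin: 3 − 1 = 2; pairing cost = +50800 cm⁻¹.
Net CFSE = -69360 + 50800 = -18560 cm⁻¹.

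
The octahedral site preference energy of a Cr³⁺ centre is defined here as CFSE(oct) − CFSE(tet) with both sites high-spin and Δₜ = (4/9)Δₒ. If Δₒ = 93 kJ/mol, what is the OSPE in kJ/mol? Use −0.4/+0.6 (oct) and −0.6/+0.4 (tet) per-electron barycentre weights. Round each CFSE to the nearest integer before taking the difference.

Group 6 minus oxidation state +3 gives a d³ configuration for Cr³⁺.
Octahedral high-spin t2g^3 e_g^0: CFSE = -1.2 × 93 = -112 kJ/mol.
In a tetrahedral site the filling is e^2 t2^1: CFSE(tet) = -0.8Δₜ = -0.8 × (4/9)(93) = -33 kJ/mol.
OSPE = -112 − (-33) = -79 kJ/mol.

-79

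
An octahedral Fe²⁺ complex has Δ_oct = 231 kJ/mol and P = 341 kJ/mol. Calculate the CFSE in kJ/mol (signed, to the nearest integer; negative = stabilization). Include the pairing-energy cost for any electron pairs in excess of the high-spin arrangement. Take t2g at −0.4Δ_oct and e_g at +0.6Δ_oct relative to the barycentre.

Fe is in group 8, so Fe²⁺ is d⁶ (8 − 2 = 6).
With Δ_oct < P the complex is high-spin.
Filling d⁶ accordingly: t2g^4 e_g^2.
Orbital CFSE = -0.4Δ_oct = -0.4 × 231 = -92 kJ/mol.
High-spin has no excess pairs, so no pairing correction applies.

-92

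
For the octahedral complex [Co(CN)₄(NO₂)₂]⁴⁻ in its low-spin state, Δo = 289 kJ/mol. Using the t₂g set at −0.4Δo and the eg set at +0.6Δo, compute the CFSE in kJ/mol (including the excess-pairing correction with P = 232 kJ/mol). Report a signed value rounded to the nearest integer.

Ligand charges: 4×(-1) from CN⁻ and 2×(-1) from NO₂⁻ sum to -6; with overall charge -4, Co is +2.
Group 9 minus oxidation state +2 gives a d⁷ configuration for Co²⁺.
Electron filling gives t₂g⁶ eg¹.
CFSE(orbital) = 6×(-0.4Δo) + 1×(0.6Δo) = -1.8Δo; with Δo = 289 kJ/mol that is -520 kJ/mol.
Pairing penalty: 3 pairs vs 2 in the high-spin reference → 1 extra × P = 232 kJ/mol.
Combining: -520 + 232 = -288 kJ/mol.

-288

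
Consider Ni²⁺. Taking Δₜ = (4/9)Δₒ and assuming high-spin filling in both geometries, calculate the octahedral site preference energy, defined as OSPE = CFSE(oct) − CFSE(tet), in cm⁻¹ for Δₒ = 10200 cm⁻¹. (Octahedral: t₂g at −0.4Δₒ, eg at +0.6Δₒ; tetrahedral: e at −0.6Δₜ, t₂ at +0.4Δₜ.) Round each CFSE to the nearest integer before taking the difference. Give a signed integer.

-8613

Ni sits in group 10; removing 2 electrons leaves Ni²⁺ with 10 − 2 = 8 d electrons.
Octahedral high-spin t2g^6 e_g^2: CFSE = -1.2 × 10200 = -12240 cm⁻¹.
Tetrahedral: e^4 t2^4, CFSE = 4(−0.6) + 4(+0.4) = -0.8Δₜ = -0.8 × (4/9) × 10200 = -3627 cm⁻¹.
Subtracting, OSPE = -12240 − (-3627) = -8613 cm⁻¹.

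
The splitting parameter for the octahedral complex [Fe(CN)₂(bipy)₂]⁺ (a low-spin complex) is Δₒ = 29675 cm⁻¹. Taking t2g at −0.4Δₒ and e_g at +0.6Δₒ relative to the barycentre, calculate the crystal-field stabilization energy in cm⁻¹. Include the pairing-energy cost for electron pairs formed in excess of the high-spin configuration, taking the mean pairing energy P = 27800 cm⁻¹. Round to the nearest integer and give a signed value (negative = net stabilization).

Ligand charges: 2×(-1) from CN⁻ and 2×(+0) from bipy sum to -2; with overall charge +1, Fe is +3.
Fe³⁺: group 8, so d-count = 8 − 3 = 5.
Electron filling gives t2g^5 e_g^0.
Orbital CFSE = 5(-0.4) + 0(0.6) = -2.0Δₒ = -2.0 × 29675 = -59350 cm⁻¹.
Pairing penalty: 2 pairs vs 0 in the high-spin reference → 2 extra × P = 55600 cm⁻¹.
Combining: -59350 + 55600 = -3750 cm⁻¹.

-3750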